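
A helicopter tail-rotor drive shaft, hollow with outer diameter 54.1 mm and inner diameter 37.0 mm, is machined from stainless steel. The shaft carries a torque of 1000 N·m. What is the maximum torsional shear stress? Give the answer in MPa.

41.2 MPa

J = π(d_o⁴ − d_i⁴)/32 = π(0.0541⁴ − 0.0370⁴)/32 = 6.570×10^-7 m⁴.
τ_max = T·r/J = 1000 × 0.0271 / 6.570×10^-7 = 4.117×10^7 Pa.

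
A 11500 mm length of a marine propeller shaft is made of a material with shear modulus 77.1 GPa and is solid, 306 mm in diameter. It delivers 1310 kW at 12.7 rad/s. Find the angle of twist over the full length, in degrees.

1.02°

ω = 12.7 rad/s, so T = P/ω = 1310×10³ / 12.70 = 103100 N·m.
J = πd⁴/32 = π(0.306)⁴/32 = 8.608×10^-4 m⁴.
θ = T·L/(G·J) = 103100 × 11.5 / (77.1×10⁹ × 8.608×10^-4) = 0.01787 rad.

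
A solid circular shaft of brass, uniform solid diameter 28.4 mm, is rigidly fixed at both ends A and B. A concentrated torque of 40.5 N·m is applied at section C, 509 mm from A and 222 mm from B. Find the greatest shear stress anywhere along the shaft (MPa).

With uniform GJ and both ends fixed, compatibility θ_AC = θ_CB gives T_A·a = T_B·b, together with T_A + T_B = T₀.
T_A = T₀·b/(a+b) = 40.50·222/731.0 = 12.30 N·m; T_B = 28.20 N·m.
τ in each portion: τ_AC = 2.73×10^6 Pa, τ_CB = 6.27×10^6 Pa; maximum is in CB.
τ_max = T_CB·r/J = 28.20·0.0142/6.39×10^-8 = 6.270×10^6 Pa.

6.27 MPa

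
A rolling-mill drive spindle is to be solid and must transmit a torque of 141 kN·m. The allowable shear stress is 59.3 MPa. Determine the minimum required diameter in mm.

For a solid shaft τ_max = 16T/(πd³), so d = (16T/(π τ_allow))^(1/3) = (16·141000/(π·5.93×10^7))^(1/3) = 0.2296 m.

230 mm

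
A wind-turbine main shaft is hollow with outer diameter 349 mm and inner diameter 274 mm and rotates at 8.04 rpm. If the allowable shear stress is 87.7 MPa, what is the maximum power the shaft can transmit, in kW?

J = π(d_o⁴ − d_i⁴)/32 = π(0.349⁴ − 0.274⁴)/32 = 9.031×10^-4 m⁴.
T_max = τ_allow·J/r = 8.77×10^7 × 9.031×10^-4 / 0.174 = 453900 N·m.
ω = 2π·8.04/60 = 0.8419 rad/s, so P_max = T_max·ω = 3.821×10^5 W.

382 kW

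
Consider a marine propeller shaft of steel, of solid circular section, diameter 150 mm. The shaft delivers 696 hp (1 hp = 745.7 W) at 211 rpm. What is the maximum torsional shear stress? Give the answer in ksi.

ω = 2π·211/60 = 22.10 rad/s, so T = P/ω = 696×745.7 / 22.10 = 23490 N·m.
J = πd⁴/32 = π(0.150)⁴/32 = 4.970×10^-5 m⁴.
τ_max = T·r/J = 23490 × 0.0750 / 4.970×10^-5 = 3.545×10^7 Pa.

5.14 ksi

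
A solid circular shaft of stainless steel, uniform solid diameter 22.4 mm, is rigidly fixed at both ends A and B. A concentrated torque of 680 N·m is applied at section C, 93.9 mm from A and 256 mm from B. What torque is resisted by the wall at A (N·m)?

With uniform GJ and both ends fixed, compatibility θ_AC = θ_CB gives T_A·a = T_B·b, together with T_A + T_B = T₀.
T_A = T₀·b/(a+b) = 680.0·256/349.9 = 497.5 N·m; T_B = 182.5 N·m.

498 N·m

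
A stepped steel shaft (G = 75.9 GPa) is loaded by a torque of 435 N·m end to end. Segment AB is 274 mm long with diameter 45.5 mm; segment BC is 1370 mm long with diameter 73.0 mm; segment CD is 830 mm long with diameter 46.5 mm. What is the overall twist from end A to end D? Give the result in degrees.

J_AB = π(0.0455)⁴/32 = 4.21×10^-7 m⁴; J_BC = π(0.0730)⁴/32 = 2.79×10^-6 m⁴; J_CD = π(0.0465)⁴/32 = 4.59×10^-7 m⁴.
θ = (T/G)·Σ L_i/J_i = (435.0/75.9×10⁹)·(0.274/4.21×10^-7 + 1.37/2.79×10^-6 + 0.830/4.59×10^-7) = 0.01691 rad.

0.969°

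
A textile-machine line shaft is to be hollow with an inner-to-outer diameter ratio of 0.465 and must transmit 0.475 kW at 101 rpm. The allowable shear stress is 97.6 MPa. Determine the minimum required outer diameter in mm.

13.5 mm

ω = 2π·101/60 = 10.58 rad/s, so T = P/ω = 0.475×10³ / 10.58 = 44.91 N·m.
For a hollow shaft with d_i/d_o = 0.465: τ_max = 16T/(π d_o³ (1−k⁴)), so d_o = [16T/(π τ_allow (1−k⁴))]^(1/3) = [16·44.91/(π·9.76×10^7·0.9532)]^(1/3) = 0.01350 m.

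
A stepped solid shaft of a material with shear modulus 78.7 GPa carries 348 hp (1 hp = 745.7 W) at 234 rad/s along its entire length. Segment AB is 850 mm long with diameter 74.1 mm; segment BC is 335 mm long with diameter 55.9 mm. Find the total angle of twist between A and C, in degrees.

0.514°

ω = 234 rad/s, so T = P/ω = 348×745.7 / 234.0 = 1109 N·m.
J_AB = π(0.0741)⁴/32 = 2.96×10^-6 m⁴; J_BC = π(0.0559)⁴/32 = 9.59×10^-7 m⁴.
θ = (T/G)·Σ L_i/J_i = (1109/78.7×10⁹)·(0.850/2.96×10^-6 + 0.335/9.59×10^-7) = 8.971×10^-3 rad.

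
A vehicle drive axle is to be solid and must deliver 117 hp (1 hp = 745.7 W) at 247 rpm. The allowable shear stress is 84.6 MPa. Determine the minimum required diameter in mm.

ω = 2π·247/60 = 25.87 rad/s, so T = P/ω = 117×745.7 / 25.87 = 3373 N·m.
For a solid shaft τ_max = 16T/(πd³), so d = (16T/(π τ_allow))^(1/3) = (16·3373/(π·8.46×10^7))^(1/3) = 0.05878 m.

58.8 mm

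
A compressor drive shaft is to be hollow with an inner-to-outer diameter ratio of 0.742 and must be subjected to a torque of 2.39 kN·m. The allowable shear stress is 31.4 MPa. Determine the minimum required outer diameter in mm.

For a hollow shaft with d_i/d_o = 0.742: τ_max = 16T/(π d_o³ (1−k⁴)), so d_o = [16T/(π τ_allow (1−k⁴))]^(1/3) = [16·2390/(π·3.14×10^7·0.6969)]^(1/3) = 0.08224 m.

82.2 mm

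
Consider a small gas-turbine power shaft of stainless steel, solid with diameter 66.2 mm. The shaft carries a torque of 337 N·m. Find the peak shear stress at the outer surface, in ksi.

0.858 ksi

J = πd⁴/32 = π(0.0662)⁴/32 = 1.886×10^-6 m⁴.
τ_max = T·r/J = 337.0 × 0.0331 / 1.886×10^-6 = 5.916×10^6 Pa.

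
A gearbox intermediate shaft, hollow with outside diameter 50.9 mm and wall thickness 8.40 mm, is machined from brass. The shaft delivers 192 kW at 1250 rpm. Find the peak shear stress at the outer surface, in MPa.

70.9 MPa

ω = 2π·1250/60 = 130.9 rad/s, so T = P/ω = 192×10³ / 130.9 = 1467 N·m.
J = π(d_o⁴ − d_i⁴)/32 = π(0.0509⁴ − 0.0341⁴)/32 = 5.262×10^-7 m⁴.
τ_max = T·r/J = 1467 × 0.0255 / 5.262×10^-7 = 7.094×10^7 Pa.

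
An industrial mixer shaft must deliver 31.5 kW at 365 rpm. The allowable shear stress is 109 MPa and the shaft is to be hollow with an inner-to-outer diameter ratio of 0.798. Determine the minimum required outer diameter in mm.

40.2 mm

ω = 2π·365/60 = 38.22 rad/s, so T = P/ω = 31.5×10³ / 38.22 = 824.1 N·m.
For a hollow shaft with d_i/d_o = 0.798: τ_max = 16T/(π d_o³ (1−k⁴)), so d_o = [16T/(π τ_allow (1−k⁴))]^(1/3) = [16·824.1/(π·1.09×10^8·0.5945)]^(1/3) = 0.04016 m.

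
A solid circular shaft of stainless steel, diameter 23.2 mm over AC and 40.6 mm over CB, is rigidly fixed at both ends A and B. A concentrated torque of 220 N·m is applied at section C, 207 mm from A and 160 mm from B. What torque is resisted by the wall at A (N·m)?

16.8 N·m

Compatibility: T_A·a/J_AC = T_B·b/J_CB with T_A + T_B = T₀.
J_AC = 2.84×10^-8 m⁴, J_CB = 2.67×10^-7 m⁴, so T_A = T₀·(J_AC/a)/((J_AC/a)+(J_CB/b)) = 16.75 N·m, T_B = 203.2 N·m.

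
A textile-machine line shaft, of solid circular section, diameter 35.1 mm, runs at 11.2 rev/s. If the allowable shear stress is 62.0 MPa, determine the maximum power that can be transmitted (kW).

37.0 kW

J = πd⁴/32 = π(0.0351)⁴/32 = 1.490×10^-7 m⁴.
T_max = τ_allow·J/r = 6.20×10^7 × 1.490×10^-7 / 0.0175 = 526.4 N·m.
ω = 2π·11.2 = 70.37 rad/s, so P_max = T_max·ω = 3.705×10^4 W.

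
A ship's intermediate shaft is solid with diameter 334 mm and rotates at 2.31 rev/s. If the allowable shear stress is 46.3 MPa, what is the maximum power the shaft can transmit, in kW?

4920 kW

J = πd⁴/32 = π(0.334)⁴/32 = 1.222×10^-3 m⁴.
T_max = τ_allow·J/r = 4.63×10^7 × 1.222×10^-3 / 0.167 = 338700 N·m.
ω = 2π·2.31 = 14.51 rad/s, so P_max = T_max·ω = 4.916×10^6 W.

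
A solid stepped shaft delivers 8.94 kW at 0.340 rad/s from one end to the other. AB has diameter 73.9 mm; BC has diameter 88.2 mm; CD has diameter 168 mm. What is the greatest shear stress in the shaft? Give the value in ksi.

ω = 0.340 rad/s, so T = P/ω = 8.94×10³ / 0.3400 = 26290 N·m.
Under the same torque, τ_max = 16T/(πd³) is largest where d is smallest — segment AB (d = 73.9 mm).
τ_max = 16·26290/(π·(0.0739)³) = 3.318×10^8 Pa.

48.1 ksi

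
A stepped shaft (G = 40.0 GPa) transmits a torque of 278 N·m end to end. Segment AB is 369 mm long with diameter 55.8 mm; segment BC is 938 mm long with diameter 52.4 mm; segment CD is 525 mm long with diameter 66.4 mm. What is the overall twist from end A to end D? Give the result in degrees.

0.769°

J_AB = π(0.0558)⁴/32 = 9.52×10^-7 m⁴; J_BC = π(0.0524)⁴/32 = 7.40×10^-7 m⁴; J_CD = π(0.0664)⁴/32 = 1.91×10^-6 m⁴.
θ = (T/G)·Σ L_i/J_i = (278.0/40.0×10⁹)·(0.369/9.52×10^-7 + 0.938/7.40×10^-7 + 0.525/1.91×10^-6) = 0.01341 rad.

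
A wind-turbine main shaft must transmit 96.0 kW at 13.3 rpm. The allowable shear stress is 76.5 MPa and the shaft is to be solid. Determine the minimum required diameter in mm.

ω = 2π·13.3/60 = 1.393 rad/s, so T = P/ω = 96.0×10³ / 1.393 = 68930 N·m.
For a solid shaft τ_max = 16T/(πd³), so d = (16T/(π τ_allow))^(1/3) = (16·68930/(π·7.65×10^7))^(1/3) = 0.1662 m.

166 mm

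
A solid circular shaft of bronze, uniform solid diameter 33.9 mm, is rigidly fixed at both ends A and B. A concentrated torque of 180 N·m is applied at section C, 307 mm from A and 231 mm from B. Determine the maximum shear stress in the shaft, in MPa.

13.4 MPa

With uniform GJ and both ends fixed, compatibility θ_AC = θ_CB gives T_A·a = T_B·b, together with T_A + T_B = T₀.
T_A = T₀·b/(a+b) = 180.0·231/538.0 = 77.29 N·m; T_B = 102.7 N·m.
τ in each portion: τ_AC = 1.01×10^7 Pa, τ_CB = 1.34×10^7 Pa; maximum is in CB.
τ_max = T_CB·r/J = 102.7·0.0169/1.30×10^-7 = 1.343×10^7 Pa.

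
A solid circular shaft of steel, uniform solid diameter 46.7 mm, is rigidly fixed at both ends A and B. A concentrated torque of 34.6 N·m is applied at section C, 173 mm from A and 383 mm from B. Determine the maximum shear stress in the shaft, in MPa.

With uniform GJ and both ends fixed, compatibility θ_AC = θ_CB gives T_A·a = T_B·b, together with T_A + T_B = T₀.
T_A = T₀·b/(a+b) = 34.60·383/556.0 = 23.83 N·m; T_B = 10.77 N·m.
τ in each portion: τ_AC = 1.19×10^6 Pa, τ_CB = 5.38×10^5 Pa; maximum is in AC.
τ_max = T_AC·r/J = 23.83·0.0234/4.67×10^-7 = 1.192×10^6 Pa.

1.19 MPa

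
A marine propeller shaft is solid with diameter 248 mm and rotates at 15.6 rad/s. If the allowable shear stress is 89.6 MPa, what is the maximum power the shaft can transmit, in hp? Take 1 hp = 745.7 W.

5610 hp

J = πd⁴/32 = π(0.248)⁴/32 = 3.714×10^-4 m⁴.
T_max = τ_allow·J/r = 8.96×10^7 × 3.714×10^-4 / 0.124 = 268300 N·m.
ω = 15.6 rad/s, so P_max = T_max·ω = 4.186×10^6 W.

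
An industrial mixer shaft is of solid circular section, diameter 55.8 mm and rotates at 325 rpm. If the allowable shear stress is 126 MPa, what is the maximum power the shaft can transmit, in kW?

146 kW

J = πd⁴/32 = π(0.0558)⁴/32 = 9.518×10^-7 m⁴.
T_max = τ_allow·J/r = 1.26×10^8 × 9.518×10^-7 / 0.0279 = 4298 N·m.
ω = 2π·325/60 = 34.03 rad/s, so P_max = T_max·ω = 1.463×10^5 W.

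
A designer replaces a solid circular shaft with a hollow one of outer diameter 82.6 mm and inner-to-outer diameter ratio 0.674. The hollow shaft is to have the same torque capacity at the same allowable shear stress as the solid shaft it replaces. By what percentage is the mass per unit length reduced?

36.3 %

Equal τ_max and T ⇒ the solid shaft needs d_s³ = d_o³(1−k⁴), so d_s = 82.6·(1−0.674⁴)^(1/3) = 76.48 mm.
Area ratio A_h/A_s = d_o²(1−k²)/d_s² = (1−k²)/(1−k⁴)^(2/3) = 0.6366.
Mass saving = 1 − 0.6366 = 36.3 %.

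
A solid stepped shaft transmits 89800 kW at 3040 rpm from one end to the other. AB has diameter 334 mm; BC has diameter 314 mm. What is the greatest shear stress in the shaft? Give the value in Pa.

4.64e7 Pa

ω = 2π·3040/60 = 318.3 rad/s, so T = P/ω = 89800×10³ / 318.3 = 282100 N·m.
Under the same torque, τ_max = 16T/(πd³) is largest where d is smallest — segment BC (d = 314 mm).
τ_max = 16·282100/(π·(0.314)³) = 4.640×10^7 Pa.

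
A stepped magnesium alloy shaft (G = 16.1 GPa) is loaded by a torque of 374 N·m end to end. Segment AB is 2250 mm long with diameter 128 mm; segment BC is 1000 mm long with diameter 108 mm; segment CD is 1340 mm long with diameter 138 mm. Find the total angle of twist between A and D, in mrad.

4.60 mrad

J_AB = π(0.128)⁴/32 = 2.64×10^-5 m⁴; J_BC = π(0.108)⁴/32 = 1.34×10^-5 m⁴; J_CD = π(0.138)⁴/32 = 3.56×10^-5 m⁴.
θ = (T/G)·Σ L_i/J_i = (374.0/16.1×10⁹)·(2.25/2.64×10^-5 + 1.00/1.34×10^-5 + 1.34/3.56×10^-5) = 4.597×10^-3 rad.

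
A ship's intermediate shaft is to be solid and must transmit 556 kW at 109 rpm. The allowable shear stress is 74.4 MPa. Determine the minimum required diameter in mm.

ω = 2π·109/60 = 11.41 rad/s, so T = P/ω = 556×10³ / 11.41 = 48710 N·m.
For a solid shaft τ_max = 16T/(πd³), so d = (16T/(π τ_allow))^(1/3) = (16·48710/(π·7.44×10^7))^(1/3) = 0.1494 m.

149 mm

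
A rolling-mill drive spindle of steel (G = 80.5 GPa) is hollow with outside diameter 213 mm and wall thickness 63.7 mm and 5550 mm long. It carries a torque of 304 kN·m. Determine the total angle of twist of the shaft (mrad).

J = π(d_o⁴ − d_i⁴)/32 = π(0.213⁴ − 0.0856⁴)/32 = 1.968×10^-4 m⁴.
θ = T·L/(G·J) = 304000 × 5.55 / (80.5×10⁹ × 1.968×10^-4) = 0.1065 rad.

106 mrad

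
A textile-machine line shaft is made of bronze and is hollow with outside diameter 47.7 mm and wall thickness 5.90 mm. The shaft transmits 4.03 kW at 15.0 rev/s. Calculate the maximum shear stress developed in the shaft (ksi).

ω = 2π·15.0 = 94.25 rad/s, so T = P/ω = 4.03×10³ / 94.25 = 42.76 N·m.
J = π(d_o⁴ − d_i⁴)/32 = π(0.0477⁴ − 0.0359⁴)/32 = 3.452×10^-7 m⁴.
τ_max = T·r/J = 42.76 × 0.0239 / 3.452×10^-7 = 2.955×10^6 Pa.

0.429 ksi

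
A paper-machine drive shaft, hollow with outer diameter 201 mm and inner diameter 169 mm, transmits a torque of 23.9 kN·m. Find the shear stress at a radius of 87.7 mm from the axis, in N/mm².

26.1 N/mm²

J = π(d_o⁴ − d_i⁴)/32 = π(0.201⁴ − 0.169⁴)/32 = 8.016×10^-5 m⁴.
Shear stress varies linearly with radius: τ = T·r/J = 23900 × 0.0877 / 8.016×10^-5 = 2.615×10^7 Pa.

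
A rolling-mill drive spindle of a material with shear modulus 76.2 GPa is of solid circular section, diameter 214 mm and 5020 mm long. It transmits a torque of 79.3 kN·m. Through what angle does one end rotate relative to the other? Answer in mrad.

J = πd⁴/32 = π(0.214)⁴/32 = 2.059×10^-4 m⁴.
θ = T·L/(G·J) = 79300 × 5.02 / (76.2×10⁹ × 2.059×10^-4) = 0.02537 rad.

25.4 mrad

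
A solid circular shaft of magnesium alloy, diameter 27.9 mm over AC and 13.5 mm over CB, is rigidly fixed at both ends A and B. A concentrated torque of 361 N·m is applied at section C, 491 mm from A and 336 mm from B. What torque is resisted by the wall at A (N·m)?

334 N·m

Compatibility: T_A·a/J_AC = T_B·b/J_CB with T_A + T_B = T₀.
J_AC = 5.95×10^-8 m⁴, J_CB = 3.26×10^-9 m⁴, so T_A = T₀·(J_AC/a)/((J_AC/a)+(J_CB/b)) = 334.2 N·m, T_B = 26.77 N·m.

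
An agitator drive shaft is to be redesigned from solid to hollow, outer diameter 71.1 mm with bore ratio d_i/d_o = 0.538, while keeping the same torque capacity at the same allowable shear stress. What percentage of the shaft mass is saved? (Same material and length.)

24.7 %

Equal τ_max and T ⇒ the solid shaft needs d_s³ = d_o³(1−k⁴), so d_s = 71.1·(1−0.538⁴)^(1/3) = 69.06 mm.
Area ratio A_h/A_s = d_o²(1−k²)/d_s² = (1−k²)/(1−k⁴)^(2/3) = 0.7532.
Mass saving = 1 − 0.7532 = 24.7 %.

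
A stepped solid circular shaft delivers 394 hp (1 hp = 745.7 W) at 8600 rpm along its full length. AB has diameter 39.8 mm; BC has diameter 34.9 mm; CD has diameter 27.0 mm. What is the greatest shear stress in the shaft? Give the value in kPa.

ω = 2π·8600/60 = 900.6 rad/s, so T = P/ω = 394×745.7 / 900.6 = 326.2 N·m.
Under the same torque, τ_max = 16T/(πd³) is largest where d is smallest — segment CD (d = 27.0 mm).
τ_max = 16·326.2/(π·(0.0270)³) = 8.441×10^7 Pa.

84400 kPa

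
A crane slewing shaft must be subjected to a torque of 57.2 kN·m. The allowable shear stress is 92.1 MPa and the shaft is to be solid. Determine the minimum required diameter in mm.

147 mm

For a solid shaft τ_max = 16T/(πd³), so d = (16T/(π τ_allow))^(1/3) = (16·57200/(π·9.21×10^7))^(1/3) = 0.1468 m.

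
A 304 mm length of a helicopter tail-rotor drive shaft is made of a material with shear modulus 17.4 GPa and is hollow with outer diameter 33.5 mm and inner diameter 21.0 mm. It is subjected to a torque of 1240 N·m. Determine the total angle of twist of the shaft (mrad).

207 mrad

J = π(d_o⁴ − d_i⁴)/32 = π(0.0335⁴ − 0.0210⁴)/32 = 1.046×10^-7 m⁴.
θ = T·L/(G·J) = 1240 × 0.304 / (17.4×10⁹ × 1.046×10^-7) = 0.2072 rad.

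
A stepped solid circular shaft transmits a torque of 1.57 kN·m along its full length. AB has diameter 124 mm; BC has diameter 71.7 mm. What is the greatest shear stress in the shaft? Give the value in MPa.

21.7 MPa

Under the same torque, τ_max = 16T/(πd³) is largest where d is smallest — segment BC (d = 71.7 mm).
τ_max = 16·1570/(π·(0.0717)³) = 2.169×10^7 Pa.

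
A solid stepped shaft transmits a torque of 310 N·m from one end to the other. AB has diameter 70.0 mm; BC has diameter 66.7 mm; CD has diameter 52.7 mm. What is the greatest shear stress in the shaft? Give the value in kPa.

Under the same torque, τ_max = 16T/(πd³) is largest where d is smallest — segment CD (d = 52.7 mm).
τ_max = 16·310.0/(π·(0.0527)³) = 1.079×10^7 Pa.

10800 kPa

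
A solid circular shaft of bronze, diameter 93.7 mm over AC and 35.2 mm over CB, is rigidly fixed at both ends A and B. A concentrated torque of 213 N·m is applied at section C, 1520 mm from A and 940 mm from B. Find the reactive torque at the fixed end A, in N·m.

Compatibility: T_A·a/J_AC = T_B·b/J_CB with T_A + T_B = T₀.
J_AC = 7.57×10^-6 m⁴, J_CB = 1.51×10^-7 m⁴, so T_A = T₀·(J_AC/a)/((J_AC/a)+(J_CB/b)) = 206.4 N·m, T_B = 6.646 N·m.

206 N·m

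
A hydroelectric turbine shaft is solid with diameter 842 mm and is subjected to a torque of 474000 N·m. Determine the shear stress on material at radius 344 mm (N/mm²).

3.30 N/mm²

J = πd⁴/32 = π(0.842)⁴/32 = 0.04935 m⁴.
Shear stress varies linearly with radius: τ = T·r/J = 474000 × 0.344 / 0.04935 = 3.304×10^6 Pa.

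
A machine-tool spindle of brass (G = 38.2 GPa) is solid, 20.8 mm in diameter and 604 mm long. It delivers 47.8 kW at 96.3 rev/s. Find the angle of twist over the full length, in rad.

0.0680 rad

ω = 2π·96.3 = 605.1 rad/s, so T = P/ω = 47.8×10³ / 605.1 = 79.00 N·m.
J = πd⁴/32 = π(0.0208)⁴/32 = 1.838×10^-8 m⁴.
θ = T·L/(G·J) = 79.00 × 0.604 / (38.2×10⁹ × 1.838×10^-8) = 0.06797 rad.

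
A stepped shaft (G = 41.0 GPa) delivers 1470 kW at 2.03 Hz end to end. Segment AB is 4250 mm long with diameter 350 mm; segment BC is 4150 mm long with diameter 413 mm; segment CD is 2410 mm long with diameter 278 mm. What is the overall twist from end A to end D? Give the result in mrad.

ω = 2π·2.03 = 12.75 rad/s, so T = P/ω = 1470×10³ / 12.75 = 115300 N·m.
J_AB = π(0.350)⁴/32 = 1.47×10^-3 m⁴; J_BC = π(0.413)⁴/32 = 2.86×10^-3 m⁴; J_CD = π(0.278)⁴/32 = 5.86×10^-4 m⁴.
θ = (T/G)·Σ L_i/J_i = (115300/41.0×10⁹)·(4.25/1.47×10^-3 + 4.15/2.86×10^-3 + 2.41/5.86×10^-4) = 0.02375 rad.

23.7 mrad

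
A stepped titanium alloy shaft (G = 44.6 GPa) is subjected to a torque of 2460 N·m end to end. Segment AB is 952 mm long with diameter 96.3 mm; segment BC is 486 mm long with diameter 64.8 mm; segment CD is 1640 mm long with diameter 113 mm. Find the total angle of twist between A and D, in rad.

0.0274 rad

J_AB = π(0.0963)⁴/32 = 8.44×10^-6 m⁴; J_BC = π(0.0648)⁴/32 = 1.73×10^-6 m⁴; J_CD = π(0.113)⁴/32 = 1.60×10^-5 m⁴.
θ = (T/G)·Σ L_i/J_i = (2460/44.6×10⁹)·(0.952/8.44×10^-6 + 0.486/1.73×10^-6 + 1.64/1.60×10^-5) = 0.02736 rad.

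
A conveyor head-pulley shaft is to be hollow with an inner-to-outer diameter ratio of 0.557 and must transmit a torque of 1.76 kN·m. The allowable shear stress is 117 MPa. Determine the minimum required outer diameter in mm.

43.9 mm

For a hollow shaft with d_i/d_o = 0.557: τ_max = 16T/(π d_o³ (1−k⁴)), so d_o = [16T/(π τ_allow (1−k⁴))]^(1/3) = [16·1760/(π·1.17×10^8·0.9037)]^(1/3) = 0.04393 m.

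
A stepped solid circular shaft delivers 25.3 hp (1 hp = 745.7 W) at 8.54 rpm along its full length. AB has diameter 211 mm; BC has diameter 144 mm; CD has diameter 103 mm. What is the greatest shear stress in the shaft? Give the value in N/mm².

ω = 2π·8.54/60 = 0.8943 rad/s, so T = P/ω = 25.3×745.7 / 0.8943 = 21100 N·m.
Under the same torque, τ_max = 16T/(πd³) is largest where d is smallest — segment CD (d = 103 mm).
τ_max = 16·21100/(π·(0.103)³) = 9.832×10^7 Pa.

98.3 N/mm²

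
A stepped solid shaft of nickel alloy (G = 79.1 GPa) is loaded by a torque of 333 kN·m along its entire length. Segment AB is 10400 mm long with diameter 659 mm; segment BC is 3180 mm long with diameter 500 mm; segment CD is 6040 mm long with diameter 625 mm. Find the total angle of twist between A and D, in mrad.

J_AB = π(0.659)⁴/32 = 0.0185 m⁴; J_BC = π(0.500)⁴/32 = 6.14×10^-3 m⁴; J_CD = π(0.625)⁴/32 = 0.0150 m⁴.
θ = (T/G)·Σ L_i/J_i = (333000/79.1×10⁹)·(10.4/0.0185 + 3.18/6.14×10^-3 + 6.04/0.0150) = 6.244×10^-3 rad.

6.24 mrad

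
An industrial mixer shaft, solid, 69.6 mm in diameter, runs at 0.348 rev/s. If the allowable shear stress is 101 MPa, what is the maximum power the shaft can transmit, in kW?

14.6 kW

J = πd⁴/32 = π(0.0696)⁴/32 = 2.304×10^-6 m⁴.
T_max = τ_allow·J/r = 1.01×10^8 × 2.304×10^-6 / 0.0348 = 6686 N·m.
ω = 2π·0.348 = 2.187 rad/s, so P_max = T_max·ω = 1.462×10^4 W.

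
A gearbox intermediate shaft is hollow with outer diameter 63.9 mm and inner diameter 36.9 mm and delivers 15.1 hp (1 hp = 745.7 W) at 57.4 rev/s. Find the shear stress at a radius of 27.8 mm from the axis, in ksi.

ω = 2π·57.4 = 360.7 rad/s, so T = P/ω = 15.1×745.7 / 360.7 = 31.22 N·m.
J = π(d_o⁴ − d_i⁴)/32 = π(0.0639⁴ − 0.0369⁴)/32 = 1.455×10^-6 m⁴.
Shear stress varies linearly with radius: τ = T·r/J = 31.22 × 0.0278 / 1.455×10^-6 = 5.966×10^5 Pa.

0.0865 ksi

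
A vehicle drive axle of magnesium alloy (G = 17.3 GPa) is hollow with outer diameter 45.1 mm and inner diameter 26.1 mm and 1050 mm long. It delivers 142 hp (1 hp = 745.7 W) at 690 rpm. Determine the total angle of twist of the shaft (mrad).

ω = 2π·690/60 = 72.26 rad/s, so T = P/ω = 142×745.7 / 72.26 = 1465 N·m.
J = π(d_o⁴ − d_i⁴)/32 = π(0.0451⁴ − 0.0261⁴)/32 = 3.606×10^-7 m⁴.
θ = T·L/(G·J) = 1465 × 1.05 / (17.3×10⁹ × 3.606×10^-7) = 0.2466 rad.

247 mrad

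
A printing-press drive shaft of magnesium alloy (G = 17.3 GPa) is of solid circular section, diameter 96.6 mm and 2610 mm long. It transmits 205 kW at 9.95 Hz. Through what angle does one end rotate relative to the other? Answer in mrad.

ω = 2π·9.95 = 62.52 rad/s, so T = P/ω = 205×10³ / 62.52 = 3279 N·m.
J = πd⁴/32 = π(0.0966)⁴/32 = 8.549×10^-6 m⁴.
θ = T·L/(G·J) = 3279 × 2.61 / (17.3×10⁹ × 8.549×10^-6) = 0.05787 rad.

57.9 mrad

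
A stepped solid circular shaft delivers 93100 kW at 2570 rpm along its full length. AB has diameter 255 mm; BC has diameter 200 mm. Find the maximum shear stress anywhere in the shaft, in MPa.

ω = 2π·2570/60 = 269.1 rad/s, so T = P/ω = 93100×10³ / 269.1 = 345900 N·m.
Under the same torque, τ_max = 16T/(πd³) is largest where d is smallest — segment BC (d = 200 mm).
τ_max = 16·345900/(π·(0.200)³) = 2.202×10^8 Pa.

220 MPa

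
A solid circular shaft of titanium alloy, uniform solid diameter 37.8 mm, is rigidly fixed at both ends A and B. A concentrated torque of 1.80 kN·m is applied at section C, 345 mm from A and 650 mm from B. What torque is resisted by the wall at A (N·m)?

1180 N·m

With uniform GJ and both ends fixed, compatibility θ_AC = θ_CB gives T_A·a = T_B·b, together with T_A + T_B = T₀.
T_A = T₀·b/(a+b) = 1800·650/995.0 = 1176 N·m; T_B = 624.1 N·m.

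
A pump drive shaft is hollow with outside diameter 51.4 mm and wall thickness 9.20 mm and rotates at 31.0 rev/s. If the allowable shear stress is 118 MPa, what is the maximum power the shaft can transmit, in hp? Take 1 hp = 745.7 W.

J = π(d_o⁴ − d_i⁴)/32 = π(0.0514⁴ − 0.0330⁴)/32 = 5.688×10^-7 m⁴.
T_max = τ_allow·J/r = 1.18×10^8 × 5.688×10^-7 / 0.0257 = 2612 N·m.
ω = 2π·31.0 = 194.8 rad/s, so P_max = T_max·ω = 5.087×10^5 W.

682 hp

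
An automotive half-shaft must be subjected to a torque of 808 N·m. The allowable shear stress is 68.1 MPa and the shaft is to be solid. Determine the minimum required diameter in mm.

39.2 mm

For a solid shaft τ_max = 16T/(πd³), so d = (16T/(π τ_allow))^(1/3) = (16·808.0/(π·6.81×10^7))^(1/3) = 0.03924 m.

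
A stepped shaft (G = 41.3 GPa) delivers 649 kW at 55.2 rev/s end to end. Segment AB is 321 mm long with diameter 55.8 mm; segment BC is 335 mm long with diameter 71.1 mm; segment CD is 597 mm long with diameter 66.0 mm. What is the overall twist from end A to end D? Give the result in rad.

ω = 2π·55.2 = 346.8 rad/s, so T = P/ω = 649×10³ / 346.8 = 1871 N·m.
J_AB = π(0.0558)⁴/32 = 9.52×10^-7 m⁴; J_BC = π(0.0711)⁴/32 = 2.51×10^-6 m⁴; J_CD = π(0.0660)⁴/32 = 1.86×10^-6 m⁴.
θ = (T/G)·Σ L_i/J_i = (1871/41.3×10⁹)·(0.321/9.52×10^-7 + 0.335/2.51×10^-6 + 0.597/1.86×10^-6) = 0.03585 rad.

0.0359 rad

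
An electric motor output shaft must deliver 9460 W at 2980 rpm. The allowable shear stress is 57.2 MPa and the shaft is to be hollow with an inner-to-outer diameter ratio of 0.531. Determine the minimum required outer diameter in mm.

ω = 2π·2980/60 = 312.1 rad/s, so T = P/ω = 9460 / 312.1 = 30.31 N·m.
For a hollow shaft with d_i/d_o = 0.531: τ_max = 16T/(π d_o³ (1−k⁴)), so d_o = [16T/(π τ_allow (1−k⁴))]^(1/3) = [16·30.31/(π·5.72×10^7·0.9205)]^(1/3) = 0.01431 m.

14.3 mm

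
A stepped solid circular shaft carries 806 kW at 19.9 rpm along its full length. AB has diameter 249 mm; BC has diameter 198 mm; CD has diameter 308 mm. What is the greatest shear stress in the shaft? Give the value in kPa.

ω = 2π·19.9/60 = 2.084 rad/s, so T = P/ω = 806×10³ / 2.084 = 386800 N·m.
Under the same torque, τ_max = 16T/(πd³) is largest where d is smallest — segment BC (d = 198 mm).
τ_max = 16·386800/(π·(0.198)³) = 2.538×10^8 Pa.

254000 kPa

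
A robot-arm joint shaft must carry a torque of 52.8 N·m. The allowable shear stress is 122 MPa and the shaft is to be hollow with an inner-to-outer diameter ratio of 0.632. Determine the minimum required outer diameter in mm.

For a hollow shaft with d_i/d_o = 0.632: τ_max = 16T/(π d_o³ (1−k⁴)), so d_o = [16T/(π τ_allow (1−k⁴))]^(1/3) = [16·52.80/(π·1.22×10^8·0.8405)]^(1/3) = 0.01379 m.

13.8 mm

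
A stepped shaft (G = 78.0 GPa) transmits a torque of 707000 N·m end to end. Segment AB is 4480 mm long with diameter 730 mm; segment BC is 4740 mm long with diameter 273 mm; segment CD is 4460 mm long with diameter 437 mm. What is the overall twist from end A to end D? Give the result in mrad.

91.5 mrad

J_AB = π(0.730)⁴/32 = 0.0279 m⁴; J_BC = π(0.273)⁴/32 = 5.45×10^-4 m⁴; J_CD = π(0.437)⁴/32 = 3.58×10^-3 m⁴.
θ = (T/G)·Σ L_i/J_i = (707000/78.0×10⁹)·(4.48/0.0279 + 4.74/5.45×10^-4 + 4.46/3.58×10^-3) = 0.09153 rad.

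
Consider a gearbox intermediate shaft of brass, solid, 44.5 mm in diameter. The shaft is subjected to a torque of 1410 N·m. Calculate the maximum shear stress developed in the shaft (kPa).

81500 kPa

J = πd⁴/32 = π(0.0445)⁴/32 = 3.850×10^-7 m⁴.
τ_max = T·r/J = 1410 × 0.0222 / 3.850×10^-7 = 8.149×10^7 Pa.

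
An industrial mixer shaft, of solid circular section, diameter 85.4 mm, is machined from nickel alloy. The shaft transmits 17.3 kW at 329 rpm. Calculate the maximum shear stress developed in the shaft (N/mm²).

ω = 2π·329/60 = 34.45 rad/s, so T = P/ω = 17.3×10³ / 34.45 = 502.1 N·m.
J = πd⁴/32 = π(0.0854)⁴/32 = 5.222×10^-6 m⁴.
τ_max = T·r/J = 502.1 × 0.0427 / 5.222×10^-6 = 4.106×10^6 Pa.

4.11 N/mm²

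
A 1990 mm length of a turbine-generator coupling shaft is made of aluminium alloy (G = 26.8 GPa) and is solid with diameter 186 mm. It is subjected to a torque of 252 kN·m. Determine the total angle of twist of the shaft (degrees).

J = πd⁴/32 = π(0.186)⁴/32 = 1.175×10^-4 m⁴.
θ = T·L/(G·J) = 252000 × 1.99 / (26.8×10⁹ × 1.175×10^-4) = 0.1592 rad.

9.12°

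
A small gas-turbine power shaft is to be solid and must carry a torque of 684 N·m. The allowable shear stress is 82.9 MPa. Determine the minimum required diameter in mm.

For a solid shaft τ_max = 16T/(πd³), so d = (16T/(π τ_allow))^(1/3) = (16·684.0/(π·8.29×10^7))^(1/3) = 0.03477 m.

34.8 mm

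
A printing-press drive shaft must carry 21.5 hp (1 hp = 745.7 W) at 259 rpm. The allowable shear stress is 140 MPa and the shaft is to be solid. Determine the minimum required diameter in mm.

ω = 2π·259/60 = 27.12 rad/s, so T = P/ω = 21.5×745.7 / 27.12 = 591.1 N·m.
For a solid shaft τ_max = 16T/(πd³), so d = (16T/(π τ_allow))^(1/3) = (16·591.1/(π·1.40×10^8))^(1/3) = 0.02781 m.

27.8 mm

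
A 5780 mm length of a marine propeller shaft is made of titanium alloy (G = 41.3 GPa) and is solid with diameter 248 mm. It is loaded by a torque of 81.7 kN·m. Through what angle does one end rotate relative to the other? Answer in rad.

J = πd⁴/32 = π(0.248)⁴/32 = 3.714×10^-4 m⁴.
θ = T·L/(G·J) = 81700 × 5.78 / (41.3×10⁹ × 3.714×10^-4) = 0.03079 rad.

0.0308 rad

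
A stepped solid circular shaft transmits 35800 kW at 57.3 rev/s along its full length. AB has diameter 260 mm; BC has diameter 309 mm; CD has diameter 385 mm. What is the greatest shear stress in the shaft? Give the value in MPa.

ω = 2π·57.3 = 360.0 rad/s, so T = P/ω = 35800×10³ / 360.0 = 99440 N·m.
Under the same torque, τ_max = 16T/(πd³) is largest where d is smallest — segment AB (d = 260 mm).
τ_max = 16·99440/(π·(0.260)³) = 2.881×10^7 Pa.

28.8 MPa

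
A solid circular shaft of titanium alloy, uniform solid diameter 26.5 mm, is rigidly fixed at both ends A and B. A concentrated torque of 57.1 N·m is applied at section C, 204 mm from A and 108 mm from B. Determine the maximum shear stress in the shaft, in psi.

With uniform GJ and both ends fixed, compatibility θ_AC = θ_CB gives T_A·a = T_B·b, together with T_A + T_B = T₀.
T_A = T₀·b/(a+b) = 57.10·108/312.0 = 19.77 N·m; T_B = 37.33 N·m.
τ in each portion: τ_AC = 5.41×10^6 Pa, τ_CB = 1.02×10^7 Pa; maximum is in CB.
τ_max = T_CB·r/J = 37.33·0.0132/4.84×10^-8 = 1.022×10^7 Pa.

1480 psi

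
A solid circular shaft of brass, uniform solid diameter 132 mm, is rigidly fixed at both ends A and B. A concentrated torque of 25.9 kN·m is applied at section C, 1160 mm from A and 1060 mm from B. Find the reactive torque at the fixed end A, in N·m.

12400 N·m

With uniform GJ and both ends fixed, compatibility θ_AC = θ_CB gives T_A·a = T_B·b, together with T_A + T_B = T₀.
T_A = T₀·b/(a+b) = 25900·1060/2220 = 12370 N·m; T_B = 13530 N·m.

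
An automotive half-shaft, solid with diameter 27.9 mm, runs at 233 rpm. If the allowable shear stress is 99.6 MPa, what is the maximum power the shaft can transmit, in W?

J = πd⁴/32 = π(0.0279)⁴/32 = 5.949×10^-8 m⁴.
T_max = τ_allow·J/r = 9.96×10^7 × 5.949×10^-8 / 0.0139 = 424.7 N·m.
ω = 2π·233/60 = 24.40 rad/s, so P_max = T_max·ω = 1.036×10^4 W.

10400 W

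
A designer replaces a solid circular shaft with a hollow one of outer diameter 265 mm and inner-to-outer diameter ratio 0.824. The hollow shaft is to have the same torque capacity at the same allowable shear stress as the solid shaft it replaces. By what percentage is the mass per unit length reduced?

Equal τ_max and T ⇒ the solid shaft needs d_s³ = d_o³(1−k⁴), so d_s = 265·(1−0.824⁴)^(1/3) = 215.7 mm.
Area ratio A_h/A_s = d_o²(1−k²)/d_s² = (1−k²)/(1−k⁴)^(2/3) = 0.4847.
Mass saving = 1 − 0.4847 = 51.5 %.

51.5 %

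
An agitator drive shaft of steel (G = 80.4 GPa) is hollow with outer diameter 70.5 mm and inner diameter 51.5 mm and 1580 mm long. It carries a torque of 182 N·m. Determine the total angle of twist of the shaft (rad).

0.00206 rad

J = π(d_o⁴ − d_i⁴)/32 = π(0.0705⁴ − 0.0515⁴)/32 = 1.735×10^-6 m⁴.
θ = T·L/(G·J) = 182.0 × 1.58 / (80.4×10⁹ × 1.735×10^-6) = 2.062×10^-3 rad.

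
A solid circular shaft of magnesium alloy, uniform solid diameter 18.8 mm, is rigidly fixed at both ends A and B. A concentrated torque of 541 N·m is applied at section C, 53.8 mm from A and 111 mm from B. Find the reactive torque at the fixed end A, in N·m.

With uniform GJ and both ends fixed, compatibility θ_AC = θ_CB gives T_A·a = T_B·b, together with T_A + T_B = T₀.
T_A = T₀·b/(a+b) = 541.0·111/164.8 = 364.4 N·m; T_B = 176.6 N·m.

364 N·m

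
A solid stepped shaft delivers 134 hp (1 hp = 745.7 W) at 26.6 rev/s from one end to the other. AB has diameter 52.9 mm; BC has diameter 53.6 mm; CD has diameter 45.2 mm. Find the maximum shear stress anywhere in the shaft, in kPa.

ω = 2π·26.6 = 167.1 rad/s, so T = P/ω = 134×745.7 / 167.1 = 597.9 N·m.
Under the same torque, τ_max = 16T/(πd³) is largest where d is smallest — segment CD (d = 45.2 mm).
τ_max = 16·597.9/(π·(0.0452)³) = 3.297×10^7 Pa.

33000 kPa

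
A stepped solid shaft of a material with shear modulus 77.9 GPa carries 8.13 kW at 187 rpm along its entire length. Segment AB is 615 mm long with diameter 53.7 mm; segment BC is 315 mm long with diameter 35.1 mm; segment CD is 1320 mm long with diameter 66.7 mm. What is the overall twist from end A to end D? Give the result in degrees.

1.08°

ω = 2π·187/60 = 19.58 rad/s, so T = P/ω = 8.13×10³ / 19.58 = 415.2 N·m.
J_AB = π(0.0537)⁴/32 = 8.16×10^-7 m⁴; J_BC = π(0.0351)⁴/32 = 1.49×10^-7 m⁴; J_CD = π(0.0667)⁴/32 = 1.94×10^-6 m⁴.
θ = (T/G)·Σ L_i/J_i = (415.2/77.9×10⁹)·(0.615/8.16×10^-7 + 0.315/1.49×10^-7 + 1.32/1.94×10^-6) = 0.01890 rad.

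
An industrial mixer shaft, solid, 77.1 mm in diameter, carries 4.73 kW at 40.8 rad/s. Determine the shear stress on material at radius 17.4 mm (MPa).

0.581 MPa

ω = 40.8 rad/s, so T = P/ω = 4.73×10³ / 40.80 = 115.9 N·m.
J = πd⁴/32 = π(0.0771)⁴/32 = 3.469×10^-6 m⁴.
Shear stress varies linearly with radius: τ = T·r/J = 115.9 × 0.0174 / 3.469×10^-6 = 5.815×10^5 Pa.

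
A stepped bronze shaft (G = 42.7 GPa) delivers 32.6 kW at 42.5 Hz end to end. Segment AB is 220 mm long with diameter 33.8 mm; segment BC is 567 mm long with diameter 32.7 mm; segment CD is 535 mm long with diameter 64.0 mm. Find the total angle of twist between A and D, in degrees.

1.16°

ω = 2π·42.5 = 267.0 rad/s, so T = P/ω = 32.6×10³ / 267.0 = 122.1 N·m.
J_AB = π(0.0338)⁴/32 = 1.28×10^-7 m⁴; J_BC = π(0.0327)⁴/32 = 1.12×10^-7 m⁴; J_CD = π(0.0640)⁴/32 = 1.65×10^-6 m⁴.
θ = (T/G)·Σ L_i/J_i = (122.1/42.7×10⁹)·(0.220/1.28×10^-7 + 0.567/1.12×10^-7 + 0.535/1.65×10^-6) = 0.02028 rad.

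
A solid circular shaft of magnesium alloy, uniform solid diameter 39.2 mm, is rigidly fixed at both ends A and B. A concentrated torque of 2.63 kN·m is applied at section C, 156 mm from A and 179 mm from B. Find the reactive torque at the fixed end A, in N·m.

With uniform GJ and both ends fixed, compatibility θ_AC = θ_CB gives T_A·a = T_B·b, together with T_A + T_B = T₀.
T_A = T₀·b/(a+b) = 2630·179/335.0 = 1405 N·m; T_B = 1225 N·m.

1410 N·m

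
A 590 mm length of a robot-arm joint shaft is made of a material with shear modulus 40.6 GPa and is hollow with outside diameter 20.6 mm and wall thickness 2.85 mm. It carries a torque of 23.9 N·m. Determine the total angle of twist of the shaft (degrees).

J = π(d_o⁴ − d_i⁴)/32 = π(0.0206⁴ − 0.0149⁴)/32 = 1.284×10^-8 m⁴.
θ = T·L/(G·J) = 23.90 × 0.590 / (40.6×10⁹ × 1.284×10^-8) = 0.02705 rad.

1.55°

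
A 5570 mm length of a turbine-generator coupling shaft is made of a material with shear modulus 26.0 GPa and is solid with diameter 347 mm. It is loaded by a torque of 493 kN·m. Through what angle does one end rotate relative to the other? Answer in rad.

0.0742 rad

J = πd⁴/32 = π(0.347)⁴/32 = 1.423×10^-3 m⁴.
θ = T·L/(G·J) = 493000 × 5.57 / (26.0×10⁹ × 1.423×10^-3) = 0.07420 rad.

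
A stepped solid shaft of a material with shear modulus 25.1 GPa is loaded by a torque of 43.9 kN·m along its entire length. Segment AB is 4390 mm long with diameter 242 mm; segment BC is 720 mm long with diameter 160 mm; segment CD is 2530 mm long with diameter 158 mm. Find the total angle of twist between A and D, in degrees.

6.57°

J_AB = π(0.242)⁴/32 = 3.37×10^-4 m⁴; J_BC = π(0.160)⁴/32 = 6.43×10^-5 m⁴; J_CD = π(0.158)⁴/32 = 6.12×10^-5 m⁴.
θ = (T/G)·Σ L_i/J_i = (43900/25.1×10⁹)·(4.39/3.37×10^-4 + 0.720/6.43×10^-5 + 2.53/6.12×10^-5) = 0.1147 rad.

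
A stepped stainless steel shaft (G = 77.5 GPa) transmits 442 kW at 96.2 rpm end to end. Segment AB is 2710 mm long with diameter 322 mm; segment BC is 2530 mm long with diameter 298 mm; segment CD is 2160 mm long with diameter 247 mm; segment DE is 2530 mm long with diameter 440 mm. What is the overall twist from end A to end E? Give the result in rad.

0.00704 rad

ω = 2π·96.2/60 = 10.07 rad/s, so T = P/ω = 442×10³ / 10.07 = 43880 N·m.
J_AB = π(0.322)⁴/32 = 1.06×10^-3 m⁴; J_BC = π(0.298)⁴/32 = 7.74×10^-4 m⁴; J_CD = π(0.247)⁴/32 = 3.65×10^-4 m⁴; J_DE = π(0.440)⁴/32 = 3.68×10^-3 m⁴.
θ = (T/G)·Σ L_i/J_i = (43880/77.5×10⁹)·(2.71/1.06×10^-3 + 2.53/7.74×10^-4 + 2.16/3.65×10^-4 + 2.53/3.68×10^-3) = 7.039×10^-3 rad.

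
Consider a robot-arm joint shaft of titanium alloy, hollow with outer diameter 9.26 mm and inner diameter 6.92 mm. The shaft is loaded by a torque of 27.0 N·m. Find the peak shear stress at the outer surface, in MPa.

J = π(d_o⁴ − d_i⁴)/32 = π(0.00926⁴ − 0.00692⁴)/32 = 4.967×10^-10 m⁴.
τ_max = T·r/J = 27.00 × 0.00463 / 4.967×10^-10 = 2.517×10^8 Pa.

252 MPa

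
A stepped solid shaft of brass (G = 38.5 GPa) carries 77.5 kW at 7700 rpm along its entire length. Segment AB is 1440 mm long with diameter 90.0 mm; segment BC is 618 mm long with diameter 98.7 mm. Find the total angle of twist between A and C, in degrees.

0.0415°

ω = 2π·7700/60 = 806.3 rad/s, so T = P/ω = 77.5×10³ / 806.3 = 96.11 N·m.
J_AB = π(0.0900)⁴/32 = 6.44×10^-6 m⁴; J_BC = π(0.0987)⁴/32 = 9.32×10^-6 m⁴.
θ = (T/G)·Σ L_i/J_i = (96.11/38.5×10⁹)·(1.44/6.44×10^-6 + 0.618/9.32×10^-6) = 7.237×10^-4 rad.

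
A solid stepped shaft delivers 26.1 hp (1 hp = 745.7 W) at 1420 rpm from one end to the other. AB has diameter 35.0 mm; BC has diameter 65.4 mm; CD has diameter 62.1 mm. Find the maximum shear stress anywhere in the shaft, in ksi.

ω = 2π·1420/60 = 148.7 rad/s, so T = P/ω = 26.1×745.7 / 148.7 = 130.9 N·m.
Under the same torque, τ_max = 16T/(πd³) is largest where d is smallest — segment AB (d = 35.0 mm).
τ_max = 16·130.9/(π·(0.0350)³) = 1.555×10^7 Pa.

2.25 ksi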